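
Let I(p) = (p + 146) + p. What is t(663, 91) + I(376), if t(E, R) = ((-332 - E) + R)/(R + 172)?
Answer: 235270/263 ≈ 894.56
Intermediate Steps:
t(E, R) = (-332 + R - E)/(172 + R)
I(p) = 146 + 2*p (I(p) = (146 + p) + p = 146 + 2*p)
t(663, 91) + I(376) = (-332 + 91 - 1*663)/(172 + 91) + (146 + 2*376) = (-332 + 91 - 663)/263 + (146 + 752) = (1/263)*(-904) + 898 = -904/263 + 898 = 235270/263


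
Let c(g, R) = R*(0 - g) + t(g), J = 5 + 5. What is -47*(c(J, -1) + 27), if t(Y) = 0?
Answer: -1739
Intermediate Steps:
J = 10
c(g, R) = -R*g (c(g, R) = R*(0 - g) + 0 = R*(-g) + 0 = -R*g + 0 = -R*g)
-47*(c(J, -1) + 27) = -47*(-1*(-1)*10 + 27) = -47*(10 + 27) = -47*37 = -1739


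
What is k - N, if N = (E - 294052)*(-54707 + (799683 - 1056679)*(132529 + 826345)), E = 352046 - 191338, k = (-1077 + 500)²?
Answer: -32859540180730655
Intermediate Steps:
k = 332929 (k = (-577)² = 332929)
E = 160708
N = 32859540181063584 (N = (160708 - 294052)*(-54707 + (799683 - 1056679)*(132529 + 826345)) = -133344*(-54707 - 256996*958874) = -133344*(-54707 - 246426782504) = -133344*(-246426837211) = 32859540181063584)
k - N = 332929 - 1*32859540181063584 = 332929 - 32859540181063584 = -32859540180730655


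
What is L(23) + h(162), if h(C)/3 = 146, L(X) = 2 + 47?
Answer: 487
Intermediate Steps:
L(X) = 49
h(C) = 438 (h(C) = 3*146 = 438)
L(23) + h(162) = 49 + 438 = 487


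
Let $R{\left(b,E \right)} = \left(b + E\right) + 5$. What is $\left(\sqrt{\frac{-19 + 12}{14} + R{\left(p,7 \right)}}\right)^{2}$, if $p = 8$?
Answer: $\frac{39}{2} \approx 19.5$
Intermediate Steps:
$R{\left(b,E \right)} = 5 + E + b$ ($R{\left(b,E \right)} = \left(E + b\right) + 5 = 5 + E + b$)
$\left(\sqrt{\frac{-19 + 12}{14} + R{\left(p,7 \right)}}\right)^{2} = \left(\sqrt{\frac{-19 + 12}{14} + \left(5 + 7 + 8\right)}\right)^{2} = \left(\sqrt{\left(-7\right) \frac{1}{14} + 20}\right)^{2} = \left(\sqrt{- \frac{1}{2} + 20}\right)^{2} = \left(\sqrt{\frac{39}{2}}\right)^{2} = \left(\frac{\sqrt{78}}{2}\right)^{2} = \frac{39}{2}$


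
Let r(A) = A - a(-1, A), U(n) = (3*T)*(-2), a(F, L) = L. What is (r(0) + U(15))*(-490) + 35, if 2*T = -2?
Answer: -2905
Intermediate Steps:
T = -1 (T = (½)*(-2) = -1)
U(n) = 6 (U(n) = (3*(-1))*(-2) = -3*(-2) = 6)
r(A) = 0 (r(A) = A - A = 0)
(r(0) + U(15))*(-490) + 35 = (0 + 6)*(-490) + 35 = 6*(-490) + 35 = -2940 + 35 = -2905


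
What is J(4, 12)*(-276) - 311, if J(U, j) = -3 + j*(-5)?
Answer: 17077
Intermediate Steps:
J(U, j) = -3 - 5*j
J(4, 12)*(-276) - 311 = (-3 - 5*12)*(-276) - 311 = (-3 - 60)*(-276) - 311 = -63*(-276) - 311 = 17388 - 311 = 17077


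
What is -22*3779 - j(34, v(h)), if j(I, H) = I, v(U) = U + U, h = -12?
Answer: -83172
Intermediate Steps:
v(U) = 2*U
-22*3779 - j(34, v(h)) = -22*3779 - 1*34 = -83138 - 34 = -83172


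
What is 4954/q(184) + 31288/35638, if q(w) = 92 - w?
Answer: -43418039/819674 ≈ -52.970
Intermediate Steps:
4954/q(184) + 31288/35638 = 4954/(92 - 1*184) + 31288/35638 = 4954/(92 - 184) + 31288*(1/35638) = 4954/(-92) + 15644/17819 = 4954*(-1/92) + 15644/17819 = -2477/46 + 15644/17819 = -43418039/819674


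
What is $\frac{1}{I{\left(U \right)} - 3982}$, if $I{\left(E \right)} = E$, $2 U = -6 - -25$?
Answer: $- \frac{2}{7945} \approx -0.00025173$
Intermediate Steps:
$U = \frac{19}{2}$ ($U = \frac{-6 - -25}{2} = \frac{-6 + 25}{2} = \frac{1}{2} \cdot 19 = \frac{19}{2} \approx 9.5$)
$\frac{1}{I{\left(U \right)} - 3982} = \frac{1}{\frac{19}{2} - 3982} = \frac{1}{- \frac{7945}{2}} = - \frac{2}{7945}$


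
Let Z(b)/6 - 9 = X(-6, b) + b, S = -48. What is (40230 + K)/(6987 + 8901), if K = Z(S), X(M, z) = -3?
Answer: 6663/2648 ≈ 2.5162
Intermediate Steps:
Z(b) = 36 + 6*b (Z(b) = 54 + 6*(-3 + b) = 54 + (-18 + 6*b) = 36 + 6*b)
K = -252 (K = 36 + 6*(-48) = 36 - 288 = -252)
(40230 + K)/(6987 + 8901) = (40230 - 252)/(6987 + 8901) = 39978/15888 = 39978*(1/15888) = 6663/2648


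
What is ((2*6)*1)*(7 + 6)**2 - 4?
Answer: 2024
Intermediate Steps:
((2*6)*1)*(7 + 6)**2 - 4 = (12*1)*13**2 - 4 = 12*169 - 4 = 2028 - 4 = 2024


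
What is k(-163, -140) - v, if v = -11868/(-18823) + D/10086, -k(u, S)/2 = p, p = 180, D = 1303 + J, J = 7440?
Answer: -68629830217/189848778 ≈ -361.50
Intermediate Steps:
D = 8743 (D = 1303 + 7440 = 8743)
k(u, S) = -360 (k(u, S) = -2*180 = -360)
v = 284270137/189848778 (v = -11868/(-18823) + 8743/10086 = -11868*(-1/18823) + 8743*(1/10086) = 11868/18823 + 8743/10086 = 284270137/189848778 ≈ 1.4974)
k(-163, -140) - v = -360 - 1*284270137/189848778 = -360 - 284270137/189848778 = -68629830217/189848778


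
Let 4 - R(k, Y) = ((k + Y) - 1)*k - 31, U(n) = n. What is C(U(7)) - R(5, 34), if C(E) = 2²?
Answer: 159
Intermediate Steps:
R(k, Y) = 35 - k*(-1 + Y + k) (R(k, Y) = 4 - (((k + Y) - 1)*k - 31) = 4 - (((Y + k) - 1)*k - 31) = 4 - ((-1 + Y + k)*k - 31) = 4 - (k*(-1 + Y + k) - 31) = 4 - (-31 + k*(-1 + Y + k)) = 4 + (31 - k*(-1 + Y + k)) = 35 - k*(-1 + Y + k))
C(E) = 4
C(U(7)) - R(5, 34) = 4 - (35 + 5 - 1*5² - 1*34*5) = 4 - (35 + 5 - 1*25 - 170) = 4 - (35 + 5 - 25 - 170) = 4 - 1*(-155) = 4 + 155 = 159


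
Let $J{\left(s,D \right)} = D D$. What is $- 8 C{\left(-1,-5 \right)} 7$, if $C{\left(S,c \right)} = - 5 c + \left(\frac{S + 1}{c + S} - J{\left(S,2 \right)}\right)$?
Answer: $-1176$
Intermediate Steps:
$J{\left(s,D \right)} = D^{2}$
$C{\left(S,c \right)} = -4 - 5 c + \frac{1 + S}{S + c}$ ($C{\left(S,c \right)} = - 5 c + \left(\frac{S + 1}{c + S} - 2^{2}\right) = - 5 c + \left(\frac{1 + S}{S + c} - 4\right) = - 5 c + \left(-4 + \frac{1 + S}{S + c}\right) = -4 - 5 c + \frac{1 + S}{S + c}$)
$- 8 C{\left(-1,-5 \right)} 7 = - 8 \frac{1 - 5 \left(-5\right)^{2} - -20 - -3 - \left(-5\right) \left(-5\right)}{-1 - 5} \cdot 7 = - 8 \frac{1 - 125 + 20 + 3 - 25}{-6} \cdot 7 = - 8 \left(- \frac{1 - 125 + 20 + 3 - 25}{6}\right) 7 = - 8 \left(\left(- \frac{1}{6}\right) \left(-126\right)\right) 7 = \left(-8\right) 21 \cdot 7 = \left(-168\right) 7 = -1176$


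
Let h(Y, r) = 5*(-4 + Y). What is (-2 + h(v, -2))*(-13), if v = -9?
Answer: 871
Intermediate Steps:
h(Y, r) = -20 + 5*Y
(-2 + h(v, -2))*(-13) = (-2 + (-20 + 5*(-9)))*(-13) = (-2 + (-20 - 45))*(-13) = (-2 - 65)*(-13) = -67*(-13) = 871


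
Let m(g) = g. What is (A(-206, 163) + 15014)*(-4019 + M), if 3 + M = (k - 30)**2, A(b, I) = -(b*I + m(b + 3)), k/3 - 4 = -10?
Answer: -83829810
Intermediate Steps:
k = -18 (k = 12 + 3*(-10) = 12 - 30 = -18)
A(b, I) = -3 - b - I*b (A(b, I) = -(b*I + (b + 3)) = -(I*b + (3 + b)) = -(3 + b + I*b) = -3 - b - I*b)
M = 2301 (M = -3 + (-18 - 30)**2 = -3 + (-48)**2 = -3 + 2304 = 2301)
(A(-206, 163) + 15014)*(-4019 + M) = ((-3 - 1*(-206) - 1*163*(-206)) + 15014)*(-4019 + 2301) = ((-3 + 206 + 33578) + 15014)*(-1718) = (33781 + 15014)*(-1718) = 48795*(-1718) = -83829810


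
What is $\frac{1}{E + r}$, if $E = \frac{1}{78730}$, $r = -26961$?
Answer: $- \frac{78730}{2122639529} \approx -3.7091 \cdot 10^{-5}$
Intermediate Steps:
$E = \frac{1}{78730} \approx 1.2702 \cdot 10^{-5}$
$\frac{1}{E + r} = \frac{1}{\frac{1}{78730} - 26961} = \frac{1}{- \frac{2122639529}{78730}} = - \frac{78730}{2122639529}$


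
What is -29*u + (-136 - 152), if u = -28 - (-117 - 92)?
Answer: -5537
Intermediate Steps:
u = 181 (u = -28 - 1*(-209) = -28 + 209 = 181)
-29*u + (-136 - 152) = -29*181 + (-136 - 152) = -5249 - 288 = -5537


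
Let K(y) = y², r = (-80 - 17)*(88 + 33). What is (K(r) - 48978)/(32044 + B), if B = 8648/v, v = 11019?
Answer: 1517406556629/353101484 ≈ 4297.4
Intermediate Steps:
B = 8648/11019 ≈ 0.78483
r = -11737 (r = -97*121 = -11737)
(K(r) - 48978)/(32044 + B) = ((-11737)² - 48978)/(32044 + 8648/11019) = (137757169 - 48978)/(353101484/11019) = 137708191*(11019/353101484) = 1517406556629/353101484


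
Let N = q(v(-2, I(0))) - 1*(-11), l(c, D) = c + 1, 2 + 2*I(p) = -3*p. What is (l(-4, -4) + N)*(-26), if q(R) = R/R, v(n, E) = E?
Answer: -234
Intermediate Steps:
I(p) = -1 - 3*p/2 (I(p) = -1 + (-3*p)/2 = -1 - 3*p/2)
l(c, D) = 1 + c
q(R) = 1
N = 12 (N = 1 - 1*(-11) = 1 + 11 = 12)
(l(-4, -4) + N)*(-26) = ((1 - 4) + 12)*(-26) = (-3 + 12)*(-26) = 9*(-26) = -234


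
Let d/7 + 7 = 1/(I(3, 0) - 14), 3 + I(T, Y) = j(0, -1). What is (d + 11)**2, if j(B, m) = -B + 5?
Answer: 214369/144 ≈ 1488.7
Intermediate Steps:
j(B, m) = 5 - B
I(T, Y) = 2 (I(T, Y) = -3 + (5 - 1*0) = -3 + (5 + 0) = -3 + 5 = 2)
d = -595/12 (d = -49 + 7/(2 - 14) = -49 + 7/(-12) = -49 + 7*(-1/12) = -49 - 7/12 = -595/12 ≈ -49.583)
(d + 11)**2 = (-595/12 + 11)**2 = (-463/12)**2 = 214369/144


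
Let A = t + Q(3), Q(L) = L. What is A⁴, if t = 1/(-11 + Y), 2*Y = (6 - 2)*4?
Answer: 4096/81 ≈ 50.568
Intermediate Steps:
Y = 8 (Y = ((6 - 2)*4)/2 = (4*4)/2 = (½)*16 = 8)
t = -⅓ (t = 1/(-11 + 8) = 1/(-3) = -⅓ ≈ -0.33333)
A = 8/3 (A = -⅓ + 3 = 8/3 ≈ 2.6667)
A⁴ = (8/3)⁴ = 4096/81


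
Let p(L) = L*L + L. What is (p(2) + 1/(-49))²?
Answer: 85849/2401 ≈ 35.755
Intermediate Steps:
p(L) = L + L² (p(L) = L² + L = L + L²)
(p(2) + 1/(-49))² = (2*(1 + 2) + 1/(-49))² = (2*3 - 1/49)² = (6 - 1/49)² = (293/49)² = 85849/2401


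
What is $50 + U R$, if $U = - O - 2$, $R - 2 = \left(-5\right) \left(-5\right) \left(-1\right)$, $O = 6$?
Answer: $234$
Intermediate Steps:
$R = -23$ ($R = 2 + \left(-5\right) \left(-5\right) \left(-1\right) = 2 + 25 \left(-1\right) = 2 - 25 = -23$)
$U = -8$ ($U = \left(-1\right) 6 - 2 = -6 - 2 = -8$)
$50 + U R = 50 - -184 = 50 + 184 = 234$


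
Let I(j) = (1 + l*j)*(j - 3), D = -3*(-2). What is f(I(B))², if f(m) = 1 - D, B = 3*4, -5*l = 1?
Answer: 25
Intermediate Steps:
l = -⅕ (l = -⅕*1 = -⅕ ≈ -0.20000)
D = 6
B = 12
I(j) = (1 - j/5)*(-3 + j) (I(j) = (1 - j/5)*(j - 3) = (1 - j/5)*(-3 + j))
f(m) = -5 (f(m) = 1 - 1*6 = 1 - 6 = -5)
f(I(B))² = (-5)² = 25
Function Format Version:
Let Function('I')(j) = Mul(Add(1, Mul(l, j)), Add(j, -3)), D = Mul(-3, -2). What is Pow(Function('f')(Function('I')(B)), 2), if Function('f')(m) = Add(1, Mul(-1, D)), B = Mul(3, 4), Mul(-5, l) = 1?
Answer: 25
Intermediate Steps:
l = Rational(-1, 5) (l = Mul(Rational(-1, 5), 1) = Rational(-1, 5) ≈ -0.20000)
D = 6
B = 12
Function('I')(j) = Mul(Add(1, Mul(Rational(-1, 5), j)), Add(-3, j)) (Function('I')(j) = Mul(Add(1, Mul(Rational(-1, 5), j)), Add(j, -3)) = Mul(Add(1, Mul(Rational(-1, 5), j)), Add(-3, j)))
Function('f')(m) = -5 (Function('f')(m) = Add(1, Mul(-1, 6)) = Add(1, -6) = -5)
Pow(Function('f')(Function('I')(B)), 2) = Pow(-5, 2) = 25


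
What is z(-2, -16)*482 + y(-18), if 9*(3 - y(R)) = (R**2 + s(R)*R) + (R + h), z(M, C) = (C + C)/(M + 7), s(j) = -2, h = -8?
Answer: -140351/45 ≈ -3118.9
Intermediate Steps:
z(M, C) = 2*C/(7 + M) (z(M, C) = (2*C)/(7 + M) = 2*C/(7 + M))
y(R) = 35/9 - R**2/9 + R/9 (y(R) = 3 - ((R**2 - 2*R) + (R - 8))/9 = 3 - ((R**2 - 2*R) + (-8 + R))/9 = 3 - (-8 + R**2 - R)/9 = 3 + (8/9 - R**2/9 + R/9) = 35/9 - R**2/9 + R/9)
z(-2, -16)*482 + y(-18) = (2*(-16)/(7 - 2))*482 + (35/9 - 1/9*(-18)**2 + (1/9)*(-18)) = (2*(-16)/5)*482 + (35/9 - 1/9*324 - 2) = (2*(-16)*(1/5))*482 + (35/9 - 36 - 2) = -32/5*482 - 307/9 = -15424/5 - 307/9 = -140351/45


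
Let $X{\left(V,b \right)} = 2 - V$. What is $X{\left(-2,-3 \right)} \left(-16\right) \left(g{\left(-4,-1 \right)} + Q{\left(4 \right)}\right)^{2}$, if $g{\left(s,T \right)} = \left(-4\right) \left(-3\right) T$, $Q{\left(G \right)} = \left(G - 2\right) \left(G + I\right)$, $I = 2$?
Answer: $0$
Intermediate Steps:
$Q{\left(G \right)} = \left(-2 + G\right) \left(2 + G\right)$ ($Q{\left(G \right)} = \left(G - 2\right) \left(G + 2\right) = \left(-2 + G\right) \left(2 + G\right)$)
$g{\left(s,T \right)} = 12 T$
$X{\left(-2,-3 \right)} \left(-16\right) \left(g{\left(-4,-1 \right)} + Q{\left(4 \right)}\right)^{2} = \left(2 - -2\right) \left(-16\right) \left(12 \left(-1\right) - \left(4 - 4^{2}\right)\right)^{2} = \left(2 + 2\right) \left(-16\right) \left(-12 + \left(-4 + 16\right)\right)^{2} = 4 \left(-16\right) \left(-12 + 12\right)^{2} = - 64 \cdot 0^{2} = \left(-64\right) 0 = 0$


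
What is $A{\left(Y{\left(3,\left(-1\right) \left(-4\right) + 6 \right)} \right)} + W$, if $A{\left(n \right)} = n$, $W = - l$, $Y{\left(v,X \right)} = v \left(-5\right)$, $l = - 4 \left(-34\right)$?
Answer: $-151$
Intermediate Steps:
$l = 136$ ($l = \left(-1\right) \left(-136\right) = 136$)
$Y{\left(v,X \right)} = - 5 v$
$W = -136$ ($W = \left(-1\right) 136 = -136$)
$A{\left(Y{\left(3,\left(-1\right) \left(-4\right) + 6 \right)} \right)} + W = \left(-5\right) 3 - 136 = -15 - 136 = -151$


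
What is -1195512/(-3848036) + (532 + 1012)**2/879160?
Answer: 319516183738/105719979055 ≈ 3.0223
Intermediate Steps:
-1195512/(-3848036) + (532 + 1012)**2/879160 = -1195512*(-1/3848036) + 1544**2*(1/879160) = 298878/962009 + 2383936*(1/879160) = 298878/962009 + 297992/109895 = 319516183738/105719979055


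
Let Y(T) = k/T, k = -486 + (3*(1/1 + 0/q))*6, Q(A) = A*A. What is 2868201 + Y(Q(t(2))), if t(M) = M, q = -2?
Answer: 2868084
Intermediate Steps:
Q(A) = A²
k = -468 (k = -486 + (3*(1/1 + 0/(-2)))*6 = -486 + (3*(1*1 + 0*(-½)))*6 = -486 + (3*(1 + 0))*6 = -486 + (3*1)*6 = -486 + 3*6 = -486 + 18 = -468)
Y(T) = -468/T
2868201 + Y(Q(t(2))) = 2868201 - 468/(2²) = 2868201 - 468/4 = 2868201 - 468*¼ = 2868201 - 117 = 2868084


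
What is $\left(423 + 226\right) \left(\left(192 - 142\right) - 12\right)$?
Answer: $24662$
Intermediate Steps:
$\left(423 + 226\right) \left(\left(192 - 142\right) - 12\right) = 649 \left(50 - 12\right) = 649 \cdot 38 = 24662$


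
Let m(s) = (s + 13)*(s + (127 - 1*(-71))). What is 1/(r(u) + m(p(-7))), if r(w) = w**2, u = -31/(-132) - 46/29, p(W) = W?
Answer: 14653584/16819767193 ≈ 0.00087121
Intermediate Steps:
u = -5173/3828 (u = -31*(-1/132) - 46*1/29 = 31/132 - 46/29 = -5173/3828 ≈ -1.3514)
m(s) = (13 + s)*(198 + s) (m(s) = (13 + s)*(s + (127 + 71)) = (13 + s)*(s + 198) = (13 + s)*(198 + s))
1/(r(u) + m(p(-7))) = 1/((-5173/3828)**2 + (2574 + (-7)**2 + 211*(-7))) = 1/(26759929/14653584 + (2574 + 49 - 1477)) = 1/(26759929/14653584 + 1146) = 1/(16819767193/14653584) = 14653584/16819767193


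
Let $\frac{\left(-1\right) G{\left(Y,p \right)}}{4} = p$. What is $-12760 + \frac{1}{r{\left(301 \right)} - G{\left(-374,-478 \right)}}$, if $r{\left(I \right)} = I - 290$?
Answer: $- \frac{24256761}{1901} \approx -12760.0$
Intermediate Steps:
$r{\left(I \right)} = -290 + I$
$G{\left(Y,p \right)} = - 4 p$
$-12760 + \frac{1}{r{\left(301 \right)} - G{\left(-374,-478 \right)}} = -12760 + \frac{1}{\left(-290 + 301\right) - \left(-4\right) \left(-478\right)} = -12760 + \frac{1}{11 - 1912} = -12760 + \frac{1}{-1901} = -12760 - \frac{1}{1901} = - \frac{24256761}{1901}$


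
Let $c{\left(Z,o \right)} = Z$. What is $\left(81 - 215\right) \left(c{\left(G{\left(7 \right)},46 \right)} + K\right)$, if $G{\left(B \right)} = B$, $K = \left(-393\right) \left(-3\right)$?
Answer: $-158924$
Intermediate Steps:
$K = 1179$
$\left(81 - 215\right) \left(c{\left(G{\left(7 \right)},46 \right)} + K\right) = \left(81 - 215\right) \left(7 + 1179\right) = \left(-134\right) 1186 = -158924$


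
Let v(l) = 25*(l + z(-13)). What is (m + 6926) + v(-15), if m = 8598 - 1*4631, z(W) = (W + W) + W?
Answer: 9543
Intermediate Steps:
z(W) = 3*W (z(W) = 2*W + W = 3*W)
v(l) = -975 + 25*l (v(l) = 25*(l + 3*(-13)) = 25*(l - 39) = 25*(-39 + l) = -975 + 25*l)
m = 3967 (m = 8598 - 4631 = 3967)
(m + 6926) + v(-15) = (3967 + 6926) + (-975 + 25*(-15)) = 10893 + (-975 - 375) = 10893 - 1350 = 9543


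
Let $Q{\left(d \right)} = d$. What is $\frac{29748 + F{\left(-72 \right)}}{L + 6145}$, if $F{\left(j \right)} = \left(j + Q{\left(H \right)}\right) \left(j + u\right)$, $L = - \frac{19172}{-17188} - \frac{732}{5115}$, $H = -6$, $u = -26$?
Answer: $\frac{136974093960}{22513879711} \approx 6.084$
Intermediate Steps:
$L = \frac{7123597}{7326385}$ ($L = \left(-19172\right) \left(- \frac{1}{17188}\right) - \frac{244}{1705} = \frac{4793}{4297} - \frac{244}{1705} = \frac{7123597}{7326385} \approx 0.97232$)
$F{\left(j \right)} = \left(-26 + j\right) \left(-6 + j\right)$ ($F{\left(j \right)} = \left(j - 6\right) \left(j - 26\right) = \left(-6 + j\right) \left(-26 + j\right) = \left(-26 + j\right) \left(-6 + j\right)$)
$\frac{29748 + F{\left(-72 \right)}}{L + 6145} = \frac{29748 + \left(156 + \left(-72\right)^{2} - -2304\right)}{\frac{7123597}{7326385} + 6145} = \frac{29748 + \left(156 + 5184 + 2304\right)}{\frac{45027759422}{7326385}} = \left(29748 + 7644\right) \frac{7326385}{45027759422} = 37392 \cdot \frac{7326385}{45027759422} = \frac{136974093960}{22513879711}$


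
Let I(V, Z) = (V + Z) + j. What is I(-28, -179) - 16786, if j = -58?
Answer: -17051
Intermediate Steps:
I(V, Z) = -58 + V + Z (I(V, Z) = (V + Z) - 58 = -58 + V + Z)
I(-28, -179) - 16786 = (-58 - 28 - 179) - 16786 = -265 - 16786 = -17051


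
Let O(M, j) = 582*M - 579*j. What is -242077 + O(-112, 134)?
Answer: -384847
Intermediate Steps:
O(M, j) = -579*j + 582*M
-242077 + O(-112, 134) = -242077 + (-579*134 + 582*(-112)) = -242077 + (-77586 - 65184) = -242077 - 142770 = -384847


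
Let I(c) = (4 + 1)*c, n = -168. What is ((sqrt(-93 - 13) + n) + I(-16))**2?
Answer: (248 - I*sqrt(106))**2 ≈ 61398.0 - 5106.6*I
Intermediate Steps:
I(c) = 5*c
((sqrt(-93 - 13) + n) + I(-16))**2 = ((sqrt(-93 - 13) - 168) + 5*(-16))**2 = ((sqrt(-106) - 168) - 80)**2 = ((I*sqrt(106) - 168) - 80)**2 = ((-168 + I*sqrt(106)) - 80)**2 = (-248 + I*sqrt(106))**2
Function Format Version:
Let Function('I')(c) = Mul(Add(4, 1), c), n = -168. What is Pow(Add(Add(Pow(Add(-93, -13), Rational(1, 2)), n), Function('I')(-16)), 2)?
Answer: Pow(Add(248, Mul(-1, I, Pow(106, Rational(1, 2)))), 2) ≈ Add(61398., Mul(-5106.6, I))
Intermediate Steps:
Function('I')(c) = Mul(5, c)
Pow(Add(Add(Pow(Add(-93, -13), Rational(1, 2)), n), Function('I')(-16)), 2) = Pow(Add(Add(Pow(Add(-93, -13), Rational(1, 2)), -168), Mul(5, -16)), 2) = Pow(Add(Add(Pow(-106, Rational(1, 2)), -168), -80), 2) = Pow(Add(Add(Mul(I, Pow(106, Rational(1, 2))), -168), -80), 2) = Pow(Add(Add(-168, Mul(I, Pow(106, Rational(1, 2)))), -80), 2) = Pow(Add(-248, Mul(I, Pow(106, Rational(1, 2)))), 2)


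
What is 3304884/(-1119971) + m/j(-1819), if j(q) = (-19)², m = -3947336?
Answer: -4422094910380/404309531 ≈ -10937.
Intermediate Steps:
j(q) = 361
3304884/(-1119971) + m/j(-1819) = 3304884/(-1119971) - 3947336/361 = 3304884*(-1/1119971) - 3947336*1/361 = -3304884/1119971 - 3947336/361 = -4422094910380/404309531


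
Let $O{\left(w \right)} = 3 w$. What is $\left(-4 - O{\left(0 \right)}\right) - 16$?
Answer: $-20$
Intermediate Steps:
$\left(-4 - O{\left(0 \right)}\right) - 16 = \left(-4 - 3 \cdot 0\right) - 16 = \left(-4 - 0\right) - 16 = \left(-4 + 0\right) - 16 = -4 - 16 = -20$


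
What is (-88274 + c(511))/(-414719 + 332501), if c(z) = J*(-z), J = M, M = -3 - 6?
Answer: 83675/82218 ≈ 1.0177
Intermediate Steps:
M = -9
J = -9
c(z) = 9*z (c(z) = -(-9)*z = 9*z)
(-88274 + c(511))/(-414719 + 332501) = (-88274 + 9*511)/(-414719 + 332501) = (-88274 + 4599)/(-82218) = -83675*(-1/82218) = 83675/82218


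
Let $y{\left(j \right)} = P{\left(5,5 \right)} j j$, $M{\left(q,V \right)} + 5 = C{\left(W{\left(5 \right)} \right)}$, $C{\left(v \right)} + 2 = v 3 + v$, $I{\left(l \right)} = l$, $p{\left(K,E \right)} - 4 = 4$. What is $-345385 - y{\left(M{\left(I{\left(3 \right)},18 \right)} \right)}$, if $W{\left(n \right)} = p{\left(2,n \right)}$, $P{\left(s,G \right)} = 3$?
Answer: $-347260$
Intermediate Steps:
$p{\left(K,E \right)} = 8$ ($p{\left(K,E \right)} = 4 + 4 = 8$)
$W{\left(n \right)} = 8$
$C{\left(v \right)} = -2 + 4 v$ ($C{\left(v \right)} = -2 + \left(v 3 + v\right) = -2 + \left(3 v + v\right) = -2 + 4 v$)
$M{\left(q,V \right)} = 25$ ($M{\left(q,V \right)} = -5 + \left(-2 + 4 \cdot 8\right) = -5 + \left(-2 + 32\right) = -5 + 30 = 25$)
$y{\left(j \right)} = 3 j^{2}$ ($y{\left(j \right)} = 3 j j = 3 j^{2}$)
$-345385 - y{\left(M{\left(I{\left(3 \right)},18 \right)} \right)} = -345385 - 3 \cdot 25^{2} = -345385 - 3 \cdot 625 = -345385 - 1875 = -347260$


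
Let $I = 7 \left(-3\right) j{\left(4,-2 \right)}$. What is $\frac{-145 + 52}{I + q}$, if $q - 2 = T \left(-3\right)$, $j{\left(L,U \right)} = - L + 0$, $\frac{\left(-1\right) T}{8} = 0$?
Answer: $- \frac{93}{86} \approx -1.0814$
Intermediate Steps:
$T = 0$ ($T = \left(-8\right) 0 = 0$)
$j{\left(L,U \right)} = - L$
$q = 2$ ($q = 2 + 0 \left(-3\right) = 2 + 0 = 2$)
$I = 84$ ($I = 7 \left(-3\right) \left(\left(-1\right) 4\right) = \left(-21\right) \left(-4\right) = 84$)
$\frac{-145 + 52}{I + q} = \frac{-145 + 52}{84 + 2} = - \frac{93}{86}$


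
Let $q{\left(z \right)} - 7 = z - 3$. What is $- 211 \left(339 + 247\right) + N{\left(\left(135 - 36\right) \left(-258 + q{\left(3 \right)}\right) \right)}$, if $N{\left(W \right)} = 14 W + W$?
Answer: $-496381$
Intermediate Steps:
$q{\left(z \right)} = 4 + z$ ($q{\left(z \right)} = 7 + \left(z - 3\right) = 7 + \left(-3 + z\right) = 4 + z$)
$N{\left(W \right)} = 15 W$
$- 211 \left(339 + 247\right) + N{\left(\left(135 - 36\right) \left(-258 + q{\left(3 \right)}\right) \right)} = - 211 \left(339 + 247\right) + 15 \left(135 - 36\right) \left(-258 + \left(4 + 3\right)\right) = \left(-211\right) 586 + 15 \cdot 99 \left(-258 + 7\right) = -123646 + 15 \cdot 99 \left(-251\right) = -123646 + 15 \left(-24849\right) = -123646 - 372735 = -496381$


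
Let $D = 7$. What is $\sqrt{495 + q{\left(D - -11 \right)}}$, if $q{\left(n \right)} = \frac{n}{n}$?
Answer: $4 \sqrt{31} \approx 22.271$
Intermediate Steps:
$q{\left(n \right)} = 1$
$\sqrt{495 + q{\left(D - -11 \right)}} = \sqrt{495 + 1} = \sqrt{496} = 4 \sqrt{31}$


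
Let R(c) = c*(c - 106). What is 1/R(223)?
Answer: 1/26091 ≈ 3.8327e-5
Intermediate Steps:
R(c) = c*(-106 + c)
1/R(223) = 1/(223*(-106 + 223)) = 1/(223*117) = 1/26091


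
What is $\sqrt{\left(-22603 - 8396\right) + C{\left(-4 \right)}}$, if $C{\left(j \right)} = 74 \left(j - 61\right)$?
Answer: $i \sqrt{35809} \approx 189.23 i$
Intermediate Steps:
$C{\left(j \right)} = -4514 + 74 j$ ($C{\left(j \right)} = 74 \left(-61 + j\right) = -4514 + 74 j$)
$\sqrt{\left(-22603 - 8396\right) + C{\left(-4 \right)}} = \sqrt{\left(-22603 - 8396\right) + \left(-4514 + 74 \left(-4\right)\right)} = \sqrt{\left(-22603 - 8396\right) - 4810} = \sqrt{-30999 - 4810} = \sqrt{-35809} = i \sqrt{35809}$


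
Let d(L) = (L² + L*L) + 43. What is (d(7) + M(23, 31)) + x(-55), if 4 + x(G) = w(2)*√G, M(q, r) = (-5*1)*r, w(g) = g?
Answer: -18 + 2*I*√55 ≈ -18.0 + 14.832*I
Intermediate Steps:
M(q, r) = -5*r
d(L) = 43 + 2*L² (d(L) = (L² + L²) + 43 = 2*L² + 43 = 43 + 2*L²)
x(G) = -4 + 2*√G
(d(7) + M(23, 31)) + x(-55) = ((43 + 2*7²) - 5*31) + (-4 + 2*√(-55)) = ((43 + 2*49) - 155) + (-4 + 2*(I*√55)) = ((43 + 98) - 155) + (-4 + 2*I*√55) = (141 - 155) + (-4 + 2*I*√55) = -14 + (-4 + 2*I*√55) = -18 + 2*I*√55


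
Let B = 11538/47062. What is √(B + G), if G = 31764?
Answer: √17588115423543/23531 ≈ 178.23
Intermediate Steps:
B = 5769/23531 (B = 11538*(1/47062) = 5769/23531 ≈ 0.24517)
√(B + G) = √(5769/23531 + 31764) = √(747444453/23531) = √17588115423543/23531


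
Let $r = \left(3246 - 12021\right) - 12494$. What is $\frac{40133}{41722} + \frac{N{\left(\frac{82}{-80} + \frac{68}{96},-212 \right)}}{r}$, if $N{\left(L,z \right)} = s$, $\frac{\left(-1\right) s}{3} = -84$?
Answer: $\frac{843074833}{887385218} \approx 0.95007$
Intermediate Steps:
$s = 252$ ($s = \left(-3\right) \left(-84\right) = 252$)
$N{\left(L,z \right)} = 252$
$r = -21269$ ($r = -8775 - 12494 = -21269$)
$\frac{40133}{41722} + \frac{N{\left(\frac{82}{-80} + \frac{68}{96},-212 \right)}}{r} = \frac{40133}{41722} + \frac{252}{-21269} = 40133 \cdot \frac{1}{41722} + 252 \left(- \frac{1}{21269}\right) = \frac{40133}{41722} - \frac{252}{21269} = \frac{843074833}{887385218}$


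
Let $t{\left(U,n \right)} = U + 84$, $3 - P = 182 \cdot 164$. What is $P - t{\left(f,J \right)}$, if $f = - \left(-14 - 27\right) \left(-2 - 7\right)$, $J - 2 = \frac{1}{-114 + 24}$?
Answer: $-29560$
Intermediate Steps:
$J = \frac{179}{90}$ ($J = 2 + \frac{1}{-114 + 24} = 2 + \frac{1}{-90} = 2 - \frac{1}{90} = \frac{179}{90} \approx 1.9889$)
$P = -29845$ ($P = 3 - 182 \cdot 164 = 3 - 29848 = -29845$)
$f = -369$ ($f = - \left(-41\right) \left(-9\right) = \left(-1\right) 369 = -369$)
$t{\left(U,n \right)} = 84 + U$
$P - t{\left(f,J \right)} = -29845 - \left(84 - 369\right) = -29845 - -285 = -29845 + 285 = -29560$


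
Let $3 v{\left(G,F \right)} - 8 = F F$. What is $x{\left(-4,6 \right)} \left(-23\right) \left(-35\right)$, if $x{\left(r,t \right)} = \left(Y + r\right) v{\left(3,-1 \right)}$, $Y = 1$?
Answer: $-7245$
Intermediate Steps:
$v{\left(G,F \right)} = \frac{8}{3} + \frac{F^{2}}{3}$ ($v{\left(G,F \right)} = \frac{8}{3} + \frac{F F}{3} = \frac{8}{3} + \frac{F^{2}}{3}$)
$x{\left(r,t \right)} = 3 + 3 r$ ($x{\left(r,t \right)} = \left(1 + r\right) \left(\frac{8}{3} + \frac{\left(-1\right)^{2}}{3}\right) = \left(1 + r\right) \left(\frac{8}{3} + \frac{1}{3} \cdot 1\right) = \left(1 + r\right) \left(\frac{8}{3} + \frac{1}{3}\right) = \left(1 + r\right) 3 = 3 + 3 r$)
$x{\left(-4,6 \right)} \left(-23\right) \left(-35\right) = \left(3 + 3 \left(-4\right)\right) \left(-23\right) \left(-35\right) = \left(3 - 12\right) \left(-23\right) \left(-35\right) = \left(-9\right) \left(-23\right) \left(-35\right) = 207 \left(-35\right) = -7245$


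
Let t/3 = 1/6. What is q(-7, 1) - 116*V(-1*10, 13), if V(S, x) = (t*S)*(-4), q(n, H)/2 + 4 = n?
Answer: -2342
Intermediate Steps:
t = ½ (t = 3/6 = 3*(⅙) = ½ ≈ 0.50000)
q(n, H) = -8 + 2*n
V(S, x) = -2*S (V(S, x) = (S/2)*(-4) = -2*S)
q(-7, 1) - 116*V(-1*10, 13) = (-8 + 2*(-7)) - (-232)*(-1*10) = (-8 - 14) - (-232)*(-10) = -22 - 116*20 = -22 - 2320 = -2342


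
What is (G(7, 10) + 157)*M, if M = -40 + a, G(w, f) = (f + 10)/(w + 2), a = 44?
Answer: 5732/9 ≈ 636.89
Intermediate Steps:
G(w, f) = (10 + f)/(2 + w)
M = 4 (M = -40 + 44 = 4)
(G(7, 10) + 157)*M = ((10 + 10)/(2 + 7) + 157)*4 = (20/9 + 157)*4 = (1433/9)*4 = 5732/9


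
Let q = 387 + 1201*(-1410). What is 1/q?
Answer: -1/1693023 ≈ -5.9066e-7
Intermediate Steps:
q = -1693023 (q = 387 - 1693410 = -1693023)
1/q = 1/(-1693023) = -1/1693023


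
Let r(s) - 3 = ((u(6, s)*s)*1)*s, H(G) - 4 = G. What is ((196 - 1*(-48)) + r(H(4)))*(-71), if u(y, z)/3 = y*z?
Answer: -671873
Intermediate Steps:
u(y, z) = 3*y*z (u(y, z) = 3*(y*z) = 3*y*z)
H(G) = 4 + G
r(s) = 3 + 18*s**3 (r(s) = 3 + (((3*6*s)*s)*1)*s = 3 + (((18*s)*s)*1)*s = 3 + ((18*s**2)*1)*s = 3 + (18*s**2)*s = 3 + 18*s**3)
((196 - 1*(-48)) + r(H(4)))*(-71) = ((196 - 1*(-48)) + (3 + 18*(4 + 4)**3))*(-71) = ((196 + 48) + (3 + 18*8**3))*(-71) = (244 + (3 + 18*512))*(-71) = (244 + (3 + 9216))*(-71) = (244 + 9219)*(-71) = 9463*(-71) = -671873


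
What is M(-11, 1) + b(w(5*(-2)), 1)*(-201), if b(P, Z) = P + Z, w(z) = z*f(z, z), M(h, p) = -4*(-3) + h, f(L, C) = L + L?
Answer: -40400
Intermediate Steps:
f(L, C) = 2*L
M(h, p) = 12 + h
w(z) = 2*z² (w(z) = z*(2*z) = 2*z²)
M(-11, 1) + b(w(5*(-2)), 1)*(-201) = (12 - 11) + (2*(5*(-2))² + 1)*(-201) = 1 + (2*(-10)² + 1)*(-201) = 1 + (2*100 + 1)*(-201) = 1 + (200 + 1)*(-201) = 1 + 201*(-201) = 1 - 40401 = -40400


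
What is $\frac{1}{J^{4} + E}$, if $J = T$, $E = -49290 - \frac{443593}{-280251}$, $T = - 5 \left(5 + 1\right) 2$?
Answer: $\frac{280251}{3618239831803} \approx 7.7455 \cdot 10^{-8}$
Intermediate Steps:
$T = -60$ ($T = - 5 \cdot 6 \cdot 2 = \left(-5\right) 12 = -60$)
$E = - \frac{13813128197}{280251}$ ($E = -49290 - 443593 \left(- \frac{1}{280251}\right) = -49290 - - \frac{443593}{280251} = -49290 + \frac{443593}{280251} = - \frac{13813128197}{280251} \approx -49288.0$)
$J = -60$
$\frac{1}{J^{4} + E} = \frac{1}{\left(-60\right)^{4} - \frac{13813128197}{280251}} = \frac{1}{12960000 - \frac{13813128197}{280251}} = \frac{1}{\frac{3618239831803}{280251}} = \frac{280251}{3618239831803}$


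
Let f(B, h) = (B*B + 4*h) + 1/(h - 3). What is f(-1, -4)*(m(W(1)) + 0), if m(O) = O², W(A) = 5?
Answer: -2650/7 ≈ -378.57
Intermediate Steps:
f(B, h) = B² + 1/(-3 + h) + 4*h (f(B, h) = (B² + 4*h) + 1/(-3 + h) = B² + 1/(-3 + h) + 4*h)
f(-1, -4)*(m(W(1)) + 0) = ((1 - 12*(-4) - 3*(-1)² + 4*(-4)² - 4*(-1)²)/(-3 - 4))*(5² + 0) = ((1 + 48 - 3*1 + 4*16 - 4*1)/(-7))*(25 + 0) = -(1 + 48 - 3 + 64 - 4)/7*25 = -⅐*106*25 = -106/7*25 = -2650/7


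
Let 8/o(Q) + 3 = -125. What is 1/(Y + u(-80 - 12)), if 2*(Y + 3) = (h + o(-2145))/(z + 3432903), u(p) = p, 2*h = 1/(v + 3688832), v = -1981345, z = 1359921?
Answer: -261877909545216/24878401408502999 ≈ -0.010526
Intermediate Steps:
h = 1/3414974 (h = 1/(2*(-1981345 + 3688832)) = (1/2)/1707487 = (1/2)*(1/1707487) = 1/3414974 ≈ 2.9283e-7)
o(Q) = -1/16 (o(Q) = 8/(-3 - 125) = 8/(-128) = 8*(-1/128) = -1/16)
Y = -785633730343127/261877909545216 (Y = -3 + ((1/3414974 - 1/16)/(1359921 + 3432903))/2 = -3 + (-1707479/27319792/4792824)/2 = -3 + (-1707479/27319792*1/4792824)/2 = -3 + (1/2)*(-1707479/130938954772608) = -3 - 1707479/261877909545216 = -785633730343127/261877909545216 ≈ -3.0000)
1/(Y + u(-80 - 12)) = 1/(-785633730343127/261877909545216 + (-80 - 12)) = 1/(-785633730343127/261877909545216 - 92) = 1/(-24878401408502999/261877909545216) = -261877909545216/24878401408502999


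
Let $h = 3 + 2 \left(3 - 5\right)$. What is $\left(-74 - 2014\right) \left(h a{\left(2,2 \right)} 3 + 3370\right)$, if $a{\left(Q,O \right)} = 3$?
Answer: $-7017768$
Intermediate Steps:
$h = -1$ ($h = 3 + 2 \left(-2\right) = 3 - 4 = -1$)
$\left(-74 - 2014\right) \left(h a{\left(2,2 \right)} 3 + 3370\right) = \left(-74 - 2014\right) \left(\left(-1\right) 3 \cdot 3 + 3370\right) = - 2088 \left(\left(-3\right) 3 + 3370\right) = - 2088 \left(-9 + 3370\right) = \left(-2088\right) 3361 = -7017768$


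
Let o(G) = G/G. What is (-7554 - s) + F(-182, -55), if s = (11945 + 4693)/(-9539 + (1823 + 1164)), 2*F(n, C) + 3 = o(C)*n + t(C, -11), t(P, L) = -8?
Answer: -8351573/1092 ≈ -7648.0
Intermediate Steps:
o(G) = 1
F(n, C) = -11/2 + n/2 (F(n, C) = -3/2 + (1*n - 8)/2 = -3/2 + (n - 8)/2 = -3/2 + (-8 + n)/2 = -3/2 + (-4 + n/2) = -11/2 + n/2)
s = -2773/1092 (s = 16638/(-9539 + 2987) = 16638/(-6552) = 16638*(-1/6552) = -2773/1092 ≈ -2.5394)
(-7554 - s) + F(-182, -55) = (-7554 - 1*(-2773/1092)) + (-11/2 + (1/2)*(-182)) = (-7554 + 2773/1092) + (-11/2 - 91) = -8246195/1092 - 193/2 = -8351573/1092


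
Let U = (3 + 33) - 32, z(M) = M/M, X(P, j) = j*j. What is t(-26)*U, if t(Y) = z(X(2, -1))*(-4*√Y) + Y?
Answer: -104 - 16*I*√26 ≈ -104.0 - 81.584*I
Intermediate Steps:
X(P, j) = j²
z(M) = 1
t(Y) = Y - 4*√Y (t(Y) = 1*(-4*√Y) + Y = -4*√Y + Y = Y - 4*√Y)
U = 4 (U = 36 - 32 = 4)
t(-26)*U = (-26 - 4*I*√26)*4 = -104 - 16*I*√26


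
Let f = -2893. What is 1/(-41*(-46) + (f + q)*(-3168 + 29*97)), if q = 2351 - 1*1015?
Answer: 1/554621 ≈ 1.8030e-6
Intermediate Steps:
q = 1336 (q = 2351 - 1015 = 1336)
1/(-41*(-46) + (f + q)*(-3168 + 29*97)) = 1/(-41*(-46) + (-2893 + 1336)*(-3168 + 29*97)) = 1/(1886 - 1557*(-3168 + 2813)) = 1/(1886 - 1557*(-355)) = 1/(1886 + 552735) = 1/554621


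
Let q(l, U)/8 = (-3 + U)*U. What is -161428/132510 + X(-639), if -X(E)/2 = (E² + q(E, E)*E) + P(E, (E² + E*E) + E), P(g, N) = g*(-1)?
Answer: 277837386916246/66255 ≈ 4.1935e+9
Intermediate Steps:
q(l, U) = 8*U*(-3 + U) (q(l, U) = 8*((-3 + U)*U) = 8*(U*(-3 + U)) = 8*U*(-3 + U))
P(g, N) = -g
X(E) = -2*E² + 2*E - 16*E²*(-3 + E) (X(E) = -2*((E² + (8*E*(-3 + E))*E) - E) = -2*((E² + 8*E²*(-3 + E)) - E) = -2*(E² - E + 8*E²*(-3 + E)) = -2*E² + 2*E - 16*E²*(-3 + E))
-161428/132510 + X(-639) = -161428/132510 + 2*(-639)*(1 - 1*(-639) + 8*(-639)*(3 - 1*(-639))) = -161428*1/132510 + 2*(-639)*(1 + 639 + 8*(-639)*(3 + 639)) = -80714/66255 + 2*(-639)*(1 + 639 + 8*(-639)*642) = -80714/66255 + 2*(-639)*(1 + 639 - 3281904) = -80714/66255 + 2*(-639)*(-3281264) = -80714/66255 + 4193455392 = 277837386916246/66255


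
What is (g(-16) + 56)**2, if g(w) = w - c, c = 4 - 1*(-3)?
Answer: 1089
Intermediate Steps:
c = 7 (c = 4 + 3 = 7)
g(w) = -7 + w (g(w) = w - 1*7 = w - 7 = -7 + w)
(g(-16) + 56)**2 = ((-7 - 16) + 56)**2 = (-23 + 56)**2 = 33**2 = 1089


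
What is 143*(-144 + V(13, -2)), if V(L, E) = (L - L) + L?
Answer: -18733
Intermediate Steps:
V(L, E) = L (V(L, E) = 0 + L = L)
143*(-144 + V(13, -2)) = 143*(-144 + 13) = 143*(-131) = -18733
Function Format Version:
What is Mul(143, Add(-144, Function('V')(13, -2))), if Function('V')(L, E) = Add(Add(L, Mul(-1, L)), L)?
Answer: -18733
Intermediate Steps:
Function('V')(L, E) = L (Function('V')(L, E) = Add(0, L) = L)
Mul(143, Add(-144, Function('V')(13, -2))) = Mul(143, Add(-144, 13)) = Mul(143, -131) = -18733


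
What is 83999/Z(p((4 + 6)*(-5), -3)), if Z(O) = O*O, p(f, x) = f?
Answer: 83999/2500 ≈ 33.600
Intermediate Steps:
Z(O) = O²
83999/Z(p((4 + 6)*(-5), -3)) = 83999/(((4 + 6)*(-5))²) = 83999/((10*(-5))²) = 83999/((-50)²) = 83999/2500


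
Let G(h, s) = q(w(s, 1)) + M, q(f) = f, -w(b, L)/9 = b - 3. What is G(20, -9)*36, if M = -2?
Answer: 3816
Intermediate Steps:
w(b, L) = 27 - 9*b (w(b, L) = -9*(b - 3) = -9*(-3 + b) = 27 - 9*b)
G(h, s) = 25 - 9*s (G(h, s) = (27 - 9*s) - 2 = 25 - 9*s)
G(20, -9)*36 = (25 - 9*(-9))*36 = (25 + 81)*36 = 106*36 = 3816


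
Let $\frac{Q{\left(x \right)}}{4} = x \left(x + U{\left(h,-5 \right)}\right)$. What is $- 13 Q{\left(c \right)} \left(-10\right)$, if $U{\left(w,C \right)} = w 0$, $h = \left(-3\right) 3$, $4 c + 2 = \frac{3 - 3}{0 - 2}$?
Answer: $130$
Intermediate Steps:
$c = - \frac{1}{2}$ ($c = - \frac{1}{2} + \frac{\left(3 - 3\right) \frac{1}{0 - 2}}{4} = - \frac{1}{2} + \frac{0 \frac{1}{-2}}{4} = - \frac{1}{2} + \frac{0 \left(- \frac{1}{2}\right)}{4} = - \frac{1}{2} + \frac{1}{4} \cdot 0 = - \frac{1}{2} + 0 = - \frac{1}{2} \approx -0.5$)
$h = -9$
$U{\left(w,C \right)} = 0$
$Q{\left(x \right)} = 4 x^{2}$ ($Q{\left(x \right)} = 4 x \left(x + 0\right) = 4 x x = 4 x^{2}$)
$- 13 Q{\left(c \right)} \left(-10\right) = - 13 \cdot 4 \left(- \frac{1}{2}\right)^{2} \left(-10\right) = - 13 \cdot 4 \cdot \frac{1}{4} \left(-10\right) = \left(-13\right) 1 \left(-10\right) = \left(-13\right) \left(-10\right) = 130$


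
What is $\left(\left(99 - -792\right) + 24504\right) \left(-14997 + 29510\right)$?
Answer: $368557635$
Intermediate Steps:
$\left(\left(99 - -792\right) + 24504\right) \left(-14997 + 29510\right) = \left(\left(99 + 792\right) + 24504\right) 14513 = \left(891 + 24504\right) 14513 = 25395 \cdot 14513 = 368557635$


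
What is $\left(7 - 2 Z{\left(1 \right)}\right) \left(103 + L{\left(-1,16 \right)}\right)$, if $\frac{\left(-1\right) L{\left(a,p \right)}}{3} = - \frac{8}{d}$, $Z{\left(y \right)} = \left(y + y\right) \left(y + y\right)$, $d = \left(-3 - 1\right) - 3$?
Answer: $- \frac{697}{7} \approx -99.571$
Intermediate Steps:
$d = -7$ ($d = \left(-3 - 1\right) - 3 = -4 - 3 = -7$)
$Z{\left(y \right)} = 4 y^{2}$ ($Z{\left(y \right)} = 2 y 2 y = 4 y^{2}$)
$L{\left(a,p \right)} = - \frac{24}{7}$ ($L{\left(a,p \right)} = - 3 \left(- \frac{8}{-7}\right) = - 3 \left(\left(-8\right) \left(- \frac{1}{7}\right)\right) = \left(-3\right) \frac{8}{7} = - \frac{24}{7}$)
$\left(7 - 2 Z{\left(1 \right)}\right) \left(103 + L{\left(-1,16 \right)}\right) = \left(7 - 2 \cdot 4 \cdot 1^{2}\right) \left(103 - \frac{24}{7}\right) = \left(7 - 2 \cdot 4 \cdot 1\right) \frac{697}{7} = \left(7 - 8\right) \frac{697}{7} = \left(-1\right) \frac{697}{7} = - \frac{697}{7}$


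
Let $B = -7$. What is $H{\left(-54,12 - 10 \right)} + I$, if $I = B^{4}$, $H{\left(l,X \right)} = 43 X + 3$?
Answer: $2490$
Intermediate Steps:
$H{\left(l,X \right)} = 3 + 43 X$
$I = 2401$ ($I = \left(-7\right)^{4} = 2401$)
$H{\left(-54,12 - 10 \right)} + I = \left(3 + 43 \left(12 - 10\right)\right) + 2401 = \left(3 + 43 \cdot 2\right) + 2401 = \left(3 + 86\right) + 2401 = 89 + 2401 = 2490$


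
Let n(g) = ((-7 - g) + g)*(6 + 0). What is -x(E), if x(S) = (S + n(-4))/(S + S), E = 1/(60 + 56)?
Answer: 4871/2 ≈ 2435.5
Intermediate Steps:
n(g) = -42 (n(g) = -7*6 = -42)
E = 1/116 ≈ 0.0086207
x(S) = (-42 + S)/(2*S) (x(S) = (S - 42)/(S + S) = (-42 + S)/((2*S)) = (-42 + S)*(1/(2*S)) = (-42 + S)/(2*S))
-x(E) = -(-42 + 1/116)/(2*1/116) = -116*(-4871)/(2*116) = -1*(-4871/2) = 4871/2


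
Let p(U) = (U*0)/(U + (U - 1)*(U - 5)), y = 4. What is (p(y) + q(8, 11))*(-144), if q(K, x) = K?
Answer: -1152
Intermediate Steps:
p(U) = 0 (p(U) = 0/(U + (-1 + U)*(-5 + U)) = 0)
(p(y) + q(8, 11))*(-144) = (0 + 8)*(-144) = 8*(-144) = -1152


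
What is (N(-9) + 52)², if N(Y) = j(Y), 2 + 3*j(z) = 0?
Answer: 23716/9 ≈ 2635.1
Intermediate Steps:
j(z) = -⅔ (j(z) = -⅔ + (⅓)*0 = -⅔ + 0 = -⅔)
N(Y) = -⅔
(N(-9) + 52)² = (-⅔ + 52)² = (154/3)² = 23716/9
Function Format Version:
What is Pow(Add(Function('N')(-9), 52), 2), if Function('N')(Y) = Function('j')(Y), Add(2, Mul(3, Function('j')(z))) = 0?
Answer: Rational(23716, 9) ≈ 2635.1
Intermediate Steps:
Function('j')(z) = Rational(-2, 3) (Function('j')(z) = Add(Rational(-2, 3), Mul(Rational(1, 3), 0)) = Add(Rational(-2, 3), 0) = Rational(-2, 3))
Function('N')(Y) = Rational(-2, 3)
Pow(Add(Function('N')(-9), 52), 2) = Pow(Add(Rational(-2, 3), 52), 2) = Pow(Rational(154, 3), 2) = Rational(23716, 9)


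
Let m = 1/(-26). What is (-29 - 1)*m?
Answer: 15/13 ≈ 1.1538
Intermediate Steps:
m = -1/26 ≈ -0.038462
(-29 - 1)*m = (-29 - 1)*(-1/26) = -30*(-1/26) = 15/13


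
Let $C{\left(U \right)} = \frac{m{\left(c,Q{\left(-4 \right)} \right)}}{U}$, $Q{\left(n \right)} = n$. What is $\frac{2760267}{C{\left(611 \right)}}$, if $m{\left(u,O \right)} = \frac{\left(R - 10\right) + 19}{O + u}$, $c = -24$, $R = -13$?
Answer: $11805661959$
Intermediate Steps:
$m{\left(u,O \right)} = - \frac{4}{O + u}$ ($m{\left(u,O \right)} = \frac{\left(-13 - 10\right) + 19}{O + u} = \frac{-23 + 19}{O + u} = - \frac{4}{O + u}$)
$C{\left(U \right)} = \frac{1}{7 U}$ ($C{\left(U \right)} = \frac{\left(-4\right) \frac{1}{-4 - 24}}{U} = \frac{\left(-4\right) \frac{1}{-28}}{U} = \frac{\left(-4\right) \left(- \frac{1}{28}\right)}{U} = \frac{1}{7 U}$)
$\frac{2760267}{C{\left(611 \right)}} = \frac{2760267}{\frac{1}{7} \cdot \frac{1}{611}} = 2760267 \frac{1}{\frac{1}{4277}} = 2760267 \cdot 4277 = 11805661959$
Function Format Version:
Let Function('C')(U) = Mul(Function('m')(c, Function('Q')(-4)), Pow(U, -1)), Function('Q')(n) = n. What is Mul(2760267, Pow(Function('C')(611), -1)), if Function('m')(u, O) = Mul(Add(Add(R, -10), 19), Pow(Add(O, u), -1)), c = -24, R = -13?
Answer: 11805661959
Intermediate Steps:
Function('m')(u, O) = Mul(-4, Pow(Add(O, u), -1)) (Function('m')(u, O) = Mul(Add(Add(-13, -10), 19), Pow(Add(O, u), -1)) = Mul(Add(-23, 19), Pow(Add(O, u), -1)) = Mul(-4, Pow(Add(O, u), -1)))
Function('C')(U) = Mul(Rational(1, 7), Pow(U, -1)) (Function('C')(U) = Mul(Mul(-4, Pow(Add(-4, -24), -1)), Pow(U, -1)) = Mul(Mul(-4, Pow(-28, -1)), Pow(U, -1)) = Mul(Mul(-4, Rational(-1, 28)), Pow(U, -1)) = Mul(Rational(1, 7), Pow(U, -1)))
Mul(2760267, Pow(Function('C')(611), -1)) = Mul(2760267, Pow(Mul(Rational(1, 7), Pow(611, -1)), -1)) = Mul(2760267, Pow(Mul(Rational(1, 7), Rational(1, 611)), -1)) = Mul(2760267, Pow(Rational(1, 4277), -1)) = Mul(2760267, 4277) = 11805661959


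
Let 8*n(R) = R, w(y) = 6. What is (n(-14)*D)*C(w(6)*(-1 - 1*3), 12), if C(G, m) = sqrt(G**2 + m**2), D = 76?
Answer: -1596*sqrt(5) ≈ -3568.8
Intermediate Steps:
n(R) = R/8
(n(-14)*D)*C(w(6)*(-1 - 1*3), 12) = (((1/8)*(-14))*76)*sqrt((6*(-1 - 1*3))**2 + 12**2) = (-7/4*76)*sqrt((6*(-1 - 3))**2 + 144) = -133*sqrt((6*(-4))**2 + 144) = -133*sqrt((-24)**2 + 144) = -133*sqrt(576 + 144) = -1596*sqrt(5)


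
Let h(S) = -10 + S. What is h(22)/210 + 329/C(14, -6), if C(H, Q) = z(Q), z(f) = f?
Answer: -11503/210 ≈ -54.776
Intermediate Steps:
C(H, Q) = Q
h(22)/210 + 329/C(14, -6) = (-10 + 22)/210 + 329/(-6) = 12*(1/210) + 329*(-⅙) = 2/35 - 329/6 = -11503/210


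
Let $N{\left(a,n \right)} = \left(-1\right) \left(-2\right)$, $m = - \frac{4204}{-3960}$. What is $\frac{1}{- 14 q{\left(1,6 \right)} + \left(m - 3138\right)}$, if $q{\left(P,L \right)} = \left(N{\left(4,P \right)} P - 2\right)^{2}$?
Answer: $- \frac{990}{3105569} \approx -0.00031878$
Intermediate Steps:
$m = \frac{1051}{990}$ ($m = \left(-4204\right) \left(- \frac{1}{3960}\right) = \frac{1051}{990} \approx 1.0616$)
$N{\left(a,n \right)} = 2$
$q{\left(P,L \right)} = \left(-2 + 2 P\right)^{2}$ ($q{\left(P,L \right)} = \left(2 P - 2\right)^{2} = \left(-2 + 2 P\right)^{2}$)
$\frac{1}{- 14 q{\left(1,6 \right)} + \left(m - 3138\right)} = \frac{1}{- 14 \cdot 4 \left(-1 + 1\right)^{2} + \left(\frac{1051}{990} - 3138\right)} = \frac{1}{- 14 \cdot 4 \cdot 0^{2} - \frac{3105569}{990}} = \frac{1}{- 14 \cdot 4 \cdot 0 - \frac{3105569}{990}} = \frac{1}{\left(-14\right) 0 - \frac{3105569}{990}} = \frac{1}{0 - \frac{3105569}{990}} = \frac{1}{- \frac{3105569}{990}} = - \frac{990}{3105569}$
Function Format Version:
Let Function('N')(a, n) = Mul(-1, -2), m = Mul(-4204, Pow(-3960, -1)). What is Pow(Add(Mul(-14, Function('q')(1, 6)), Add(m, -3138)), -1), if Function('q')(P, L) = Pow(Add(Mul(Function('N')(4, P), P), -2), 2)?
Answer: Rational(-990, 3105569) ≈ -0.00031878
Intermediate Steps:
m = Rational(1051, 990) (m = Mul(-4204, Rational(-1, 3960)) = Rational(1051, 990) ≈ 1.0616)
Function('N')(a, n) = 2
Function('q')(P, L) = Pow(Add(-2, Mul(2, P)), 2) (Function('q')(P, L) = Pow(Add(Mul(2, P), -2), 2) = Pow(Add(-2, Mul(2, P)), 2))
Pow(Add(Mul(-14, Function('q')(1, 6)), Add(m, -3138)), -1) = Pow(Add(Mul(-14, Mul(4, Pow(Add(-1, 1), 2))), Add(Rational(1051, 990), -3138)), -1) = Pow(Add(Mul(-14, Mul(4, Pow(0, 2))), Rational(-3105569, 990)), -1) = Pow(Add(Mul(-14, Mul(4, 0)), Rational(-3105569, 990)), -1) = Pow(Add(Mul(-14, 0), Rational(-3105569, 990)), -1) = Pow(Add(0, Rational(-3105569, 990)), -1) = Pow(Rational(-3105569, 990), -1) = Rational(-990, 3105569)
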